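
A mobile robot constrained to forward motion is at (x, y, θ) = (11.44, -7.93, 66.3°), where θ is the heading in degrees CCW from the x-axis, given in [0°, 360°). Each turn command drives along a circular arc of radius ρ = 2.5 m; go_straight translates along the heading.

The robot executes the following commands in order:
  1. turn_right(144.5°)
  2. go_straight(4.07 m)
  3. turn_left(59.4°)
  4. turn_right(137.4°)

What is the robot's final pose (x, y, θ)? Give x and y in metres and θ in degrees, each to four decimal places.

set_pose: (x, y, θ) = (11.4400, -7.9300, 66.3000°), ρ = 2.5
turn_right(144.5°): centre at ρ to the right, rotate −144.5° → (16.1763, -8.4236, -78.2000° ≡ 281.8000°)
go_straight(4.07): x += 4.07·cos θ, y += 4.07·sin θ → (17.0086, -12.4076, 281.8000°)
turn_left(59.4°): centre at ρ to the left, rotate +59.4° → (18.6501, -14.2630, 341.2000°)
turn_right(137.4°): centre at ρ to the right, rotate −137.4° → (18.8533, -18.9170, 203.8000°)

(18.8533, -18.9170, 203.8000°)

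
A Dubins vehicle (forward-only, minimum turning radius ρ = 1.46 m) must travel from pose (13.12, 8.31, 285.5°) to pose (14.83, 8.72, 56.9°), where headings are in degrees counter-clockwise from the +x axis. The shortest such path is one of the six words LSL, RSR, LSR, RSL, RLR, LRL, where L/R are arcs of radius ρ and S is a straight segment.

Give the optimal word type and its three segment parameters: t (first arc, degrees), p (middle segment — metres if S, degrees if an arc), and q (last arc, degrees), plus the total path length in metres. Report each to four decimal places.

Let ψ = atan2(Δy, Δx) = atan2(0.41, 1.71) = 13.4831° be the start→goal bearing.
Normalize: d = |goal − start| / ρ = 1.758465/1.46 = 1.204428, α = (θ_start − ψ) mod 360° = 272.0169° = 4.747591 rad, β = (θ_goal − ψ) mod 360° = 43.4169° = 0.757769 rad.
Common terms: sin α = -0.999380, cos α = 0.035195, sin β = 0.687302, cos β = 0.726371, cos(α−β) = -0.661312, d² = 1.450647. Work in radians in the unit-radius frame; every candidate has L = ρ·(t + p + q).
LSL: p² = 2 + d² − 2cos(α−β) + 2d(sin α − sin β) = 0.710294; p = √p² = 0.842790; φ = atan2(cos β − cos α, d + sin α − sin β) = 2.179997 rad; t = (φ − α) mod 2π = 3.715591 rad, q = (β − φ) mod 2π = 4.860957 rad → L = 1.46·(3.715591 + 0.842790 + 4.860957) = 1.46·9.419338 = 13.752233 m
RSR: p² = 2 + d² − 2cos(α−β) + 2d(sin β − sin α) = 8.836248; p = √p² = 2.972583; φ = atan2(cos α − cos β, d − sin α + sin β) = -0.234665 rad; t = (α − φ) mod 2π = 4.982256 rad, q = (φ − β) mod 2π = 5.290752 rad → L = 1.46·(4.982256 + 2.972583 + 5.290752) = 1.46·13.245591 = 19.338562 m
LSR: p² = d² − 2 + 2cos(α−β) + 2d(sin α + sin β) = -2.623728 < 0 → infeasible
RSL: p² = d² − 2 + 2cos(α−β) − 2d(sin α + sin β) = -1.120225 < 0 → infeasible
RLR: c = (6 − d² + 2cos(α−β) + 2d(sin α − sin β))/8 = -0.104531; p = 2π − arccos c = 4.607667 rad; φ = atan2(cos α − cos β, d − sin α + sin β) = -0.234665 rad; t = (α − φ + p/2) mod 2π = 1.002904 rad, q = (α − β − t + p) mod 2π = 1.311400 rad → L = 1.46·(1.002904 + 4.607667 + 1.311400) = 1.46·6.921971 = 10.106077 m
LRL: c = (6 − d² + 2cos(α−β) − 2d(sin α − sin β))/8 = 0.911213; p = 2π − arccos c = 5.858609 rad; φ = atan2(cos β − cos α, d + sin α − sin β) = 2.179997 rad; t = (φ − α + p/2) mod 2π = 0.361710 rad, q = (β − α − t + p) mod 2π = 1.507076 rad → L = 1.46·(0.361710 + 5.858609 + 1.507076) = 1.46·7.727395 = 11.281996 m
Shortest: RLR with L = 10.106077 m ≈ 10.1061 m
Convert RLR to answer units (arcs ×180/π): t = 1.002904·180/π = 57.4622°, p = 4.607667·180/π = 263.9999°, q = 1.311400·180/π = 75.1377°, L = 10.1061 m.

RLR: t = 57.4622°, p = 263.9999°, q = 75.1377°, L = 10.1061 m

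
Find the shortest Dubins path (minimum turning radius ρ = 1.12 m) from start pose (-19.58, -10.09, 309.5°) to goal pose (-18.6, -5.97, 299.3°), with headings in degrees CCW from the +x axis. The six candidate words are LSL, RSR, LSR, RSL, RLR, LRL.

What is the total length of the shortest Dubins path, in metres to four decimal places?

Let ψ = atan2(Δy, Δx) = atan2(4.12, 0.98) = 76.6200° be the start→goal bearing.
Normalize: d = |goal − start| / ρ = 4.234950/1.12 = 3.781205, α = (θ_start − ψ) mod 360° = 232.8800° = 4.064522 rad, β = (θ_goal − ψ) mod 360° = 222.6800° = 3.886499 rad.
Common terms: sin α = -0.797373, cos α = -0.603487, sin β = -0.677903, cos β = -0.735152, cos(α−β) = 0.984196, d² = 14.297513. Work in radians in the unit-radius frame; every candidate has L = ρ·(t + p + q).
LSL: p² = 2 + d² − 2cos(α−β) + 2d(sin α − sin β) = 13.425638; p = √p² = 3.664101; φ = atan2(cos β − cos α, d + sin α − sin β) = -0.035941 rad; t = (φ − α) mod 2π = 2.182722 rad, q = (β − φ) mod 2π = 3.922440 rad → L = 1.12·(2.182722 + 3.664101 + 3.922440) = 1.12·9.769263 = 10.941575 m
RSR: p² = 2 + d² − 2cos(α−β) + 2d(sin β − sin α) = 15.232605; p = √p² = 3.902897; φ = atan2(cos α − cos β, d − sin α + sin β) = 0.033742 rad; t = (α − φ) mod 2π = 4.030781 rad, q = (φ − β) mod 2π = 2.430428 rad → L = 1.12·(4.030781 + 3.902897 + 2.430428) = 1.12·10.364106 = 11.607799 m
LSR: p² = d² − 2 + 2cos(α−β) + 2d(sin α + sin β) = 3.109265; p = √p² = 1.763311; φ = atan2(−cos α − cos β, d + sin α + sin β) − atan2(−2, p) = 1.374182 rad; t = (φ − α) mod 2π = 3.592845 rad, q = (φ − β) mod 2π = 3.770869 rad → L = 1.12·(3.592845 + 1.763311 + 3.770869) = 1.12·9.127025 = 10.222268 m
RSL: p² = d² − 2 + 2cos(α−β) − 2d(sin α + sin β) = 25.422543; p = √p² = 5.042077; φ = atan2(cos α + cos β, d − sin α − sin β) − atan2(2, p) = -0.626989 rad; t = (α − φ) mod 2π = 4.691511 rad, q = (β − φ) mod 2π = 4.513488 rad → L = 1.12·(4.691511 + 5.042077 + 4.513488) = 1.12·14.247076 = 15.956726 m
RLR: c = (6 − d² + 2cos(α−β) + 2d(sin α − sin β))/8 = -0.904076; p = 2π − arccos c = 3.583177 rad; φ = atan2(cos α − cos β, d − sin α + sin β) = 0.033742 rad; t = (α − φ + p/2) mod 2π = 5.822369 rad, q = (α − β − t + p) mod 2π = 4.222017 rad → L = 1.12·(5.822369 + 3.583177 + 4.222017) = 1.12·13.627563 = 15.262871 m
LRL: c = (6 − d² + 2cos(α−β) − 2d(sin α − sin β))/8 = -0.678205; p = 2π − arccos c = 3.967072 rad; φ = atan2(cos β − cos α, d + sin α − sin β) = -0.035941 rad; t = (φ − α + p/2) mod 2π = 4.166258 rad, q = (β − α − t + p) mod 2π = 5.905976 rad → L = 1.12·(4.166258 + 3.967072 + 5.905976) = 1.12·14.039306 = 15.724023 m
Shortest: LSR with L = 10.222268 m ≈ 10.2223 m

10.2223 m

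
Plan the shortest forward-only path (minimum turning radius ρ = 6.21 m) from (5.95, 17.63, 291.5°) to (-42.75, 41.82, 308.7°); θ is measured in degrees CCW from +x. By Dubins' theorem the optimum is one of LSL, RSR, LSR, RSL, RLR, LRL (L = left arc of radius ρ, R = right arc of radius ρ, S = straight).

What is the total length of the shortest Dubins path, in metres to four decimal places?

Let ψ = atan2(Δy, Δx) = atan2(24.19, -48.70) = 153.5857° be the start→goal bearing.
Normalize: d = |goal − start| / ρ = 54.376889/6.21 = 8.756343, α = (θ_start − ψ) mod 360° = 137.9143° = 2.407058 rad, β = (θ_goal − ψ) mod 360° = 155.1143° = 2.707255 rad.
Common terms: sin α = 0.670242, cos α = -0.742143, sin β = 0.420810, cos β = -0.907149, cos(α−β) = 0.955278, d² = 76.673541. Work in radians in the unit-radius frame; every candidate has L = ρ·(t + p + q).
LSL: p² = 2 + d² − 2cos(α−β) + 2d(sin α − sin β) = 81.131206; p = √p² = 9.007286; φ = atan2(cos β − cos α, d + sin α − sin β) = -0.018320 rad; t = (φ − α) mod 2π = 3.857807 rad, q = (β − φ) mod 2π = 2.725575 rad → L = 6.21·(3.857807 + 9.007286 + 2.725575) = 6.21·15.590668 = 96.818050 m
RSR: p² = 2 + d² − 2cos(α−β) + 2d(sin β − sin α) = 72.394762; p = √p² = 8.508511; φ = atan2(cos α − cos β, d − sin α + sin β) = 0.019394 rad; t = (α − φ) mod 2π = 2.387664 rad, q = (φ − β) mod 2π = 3.595325 rad → L = 6.21·(2.387664 + 8.508511 + 3.595325) = 6.21·14.491500 = 89.992214 m
LSR: p² = d² − 2 + 2cos(α−β) + 2d(sin α + sin β) = 95.691348; p = √p² = 9.782195; φ = atan2(−cos α − cos β, d + sin α + sin β) − atan2(−2, p) = 0.367619 rad; t = (φ − α) mod 2π = 4.243746 rad, q = (φ − β) mod 2π = 3.943549 rad → L = 6.21·(4.243746 + 9.782195 + 3.943549) = 6.21·17.969491 = 111.590537 m
RSL: p² = d² − 2 + 2cos(α−β) − 2d(sin α + sin β) = 57.476847; p = √p² = 7.581349; φ = atan2(cos α + cos β, d − sin α − sin β) − atan2(2, p) = -0.469862 rad; t = (α − φ) mod 2π = 2.876920 rad, q = (β − φ) mod 2π = 3.177116 rad → L = 6.21·(2.876920 + 7.581349 + 3.177116) = 6.21·13.635384 = 84.675737 m
RLR: c = (6 − d² + 2cos(α−β) + 2d(sin α − sin β))/8 = -8.049345, |c| > 1 → infeasible
LRL: c = (6 − d² + 2cos(α−β) − 2d(sin α − sin β))/8 = -9.141401, |c| > 1 → infeasible
Shortest: RSL with L = 84.675737 m ≈ 84.6757 m

84.6757 m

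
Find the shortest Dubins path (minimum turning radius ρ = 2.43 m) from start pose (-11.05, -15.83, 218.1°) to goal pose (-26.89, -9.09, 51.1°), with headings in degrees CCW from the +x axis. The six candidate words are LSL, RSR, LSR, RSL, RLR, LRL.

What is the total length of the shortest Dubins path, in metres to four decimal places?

Let ψ = atan2(Δy, Δx) = atan2(6.74, -15.84) = 156.9500° be the start→goal bearing.
Normalize: d = |goal − start| / ρ = 17.214331/2.43 = 7.084087, α = (θ_start − ψ) mod 360° = 61.1500° = 1.067269 rad, β = (θ_goal − ψ) mod 360° = 254.1500° = 4.435754 rad.
Common terms: sin α = 0.875886, cos α = 0.482518, sin β = -0.961980, cos β = -0.273120, cos(α−β) = -0.974370, d² = 50.184288. Work in radians in the unit-radius frame; every candidate has L = ρ·(t + p + q).
LSL: p² = 2 + d² − 2cos(α−β) + 2d(sin α − sin β) = 80.172232; p = √p² = 8.953895; φ = atan2(cos β − cos α, d + sin α − sin β) = -0.084493 rad; t = (φ − α) mod 2π = 5.131424 rad, q = (β − φ) mod 2π = 4.520247 rad → L = 2.43·(5.131424 + 8.953895 + 4.520247) = 2.43·18.605566 = 45.211524 m
RSR: p² = 2 + d² − 2cos(α−β) + 2d(sin β − sin α) = 28.093824; p = √p² = 5.300361; φ = atan2(cos α − cos β, d − sin α + sin β) = 0.143051 rad; t = (α − φ) mod 2π = 0.924218 rad, q = (φ − β) mod 2π = 1.990482 rad → L = 2.43·(0.924218 + 5.300361 + 1.990482) = 2.43·8.215061 = 19.962597 m
LSR: p² = d² − 2 + 2cos(α−β) + 2d(sin α + sin β) = 45.015751; p = √p² = 6.709378; φ = atan2(−cos α − cos β, d + sin α + sin β) − atan2(−2, p) = 0.259790 rad; t = (φ − α) mod 2π = 5.475707 rad, q = (φ − β) mod 2π = 2.107221 rad → L = 2.43·(5.475707 + 6.709378 + 2.107221) = 2.43·14.292306 = 34.730303 m
RSL: p² = d² − 2 + 2cos(α−β) − 2d(sin α + sin β) = 47.455344; p = √p² = 6.888784; φ = atan2(cos α + cos β, d − sin α − sin β) − atan2(2, p) = -0.253363 rad; t = (α − φ) mod 2π = 1.320632 rad, q = (β − φ) mod 2π = 4.689118 rad → L = 2.43·(1.320632 + 6.888784 + 4.689118) = 2.43·12.898533 = 31.343436 m
RLR: c = (6 − d² + 2cos(α−β) + 2d(sin α − sin β))/8 = -2.511728, |c| > 1 → infeasible
LRL: c = (6 − d² + 2cos(α−β) − 2d(sin α − sin β))/8 = -9.021529, |c| > 1 → infeasible
Shortest: RSR with L = 19.962597 m ≈ 19.9626 m

19.9626 m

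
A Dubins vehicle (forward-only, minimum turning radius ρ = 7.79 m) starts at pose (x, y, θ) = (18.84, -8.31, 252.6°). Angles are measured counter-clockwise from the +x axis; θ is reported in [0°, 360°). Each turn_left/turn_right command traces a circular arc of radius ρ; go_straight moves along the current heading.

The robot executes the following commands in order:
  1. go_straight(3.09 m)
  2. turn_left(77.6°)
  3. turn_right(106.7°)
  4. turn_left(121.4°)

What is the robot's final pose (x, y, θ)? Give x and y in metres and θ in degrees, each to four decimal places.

(26.3019, -45.9303, 344.9000°)

set_pose: (x, y, θ) = (18.8400, -8.3100, 252.6000°), ρ = 7.79
go_straight(3.09): x += 3.09·cos θ, y += 3.09·sin θ → (17.9160, -11.2586, 252.6000°)
turn_left(77.6°): centre at ρ to the left, rotate +77.6° → (21.4781, -20.3480, 330.2000°)
turn_right(106.7°): centre at ρ to the right, rotate −106.7° → (22.9689, -32.7586, 223.5000°)
turn_left(121.4°): centre at ρ to the left, rotate +121.4° → (26.3019, -45.9303, 344.9000°)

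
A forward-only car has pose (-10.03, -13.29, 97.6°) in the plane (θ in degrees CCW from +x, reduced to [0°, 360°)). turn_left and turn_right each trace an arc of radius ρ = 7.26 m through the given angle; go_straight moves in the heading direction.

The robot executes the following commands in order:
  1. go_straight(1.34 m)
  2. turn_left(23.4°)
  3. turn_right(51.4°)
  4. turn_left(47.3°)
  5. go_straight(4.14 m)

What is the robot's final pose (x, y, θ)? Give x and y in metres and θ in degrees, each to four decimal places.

set_pose: (x, y, θ) = (-10.0300, -13.2900, 97.6000°), ρ = 7.26
go_straight(1.34): x += 1.34·cos θ, y += 1.34·sin θ → (-10.2072, -11.9618, 97.6000°)
turn_left(23.4°): centre at ρ to the left, rotate +23.4° → (-11.1804, -9.1828, 121.0000°)
turn_right(51.4°): centre at ρ to the right, rotate −51.4° → (-11.7620, -2.9130, 69.6000°)
turn_left(47.3°): centre at ρ to the left, rotate +47.3° → (-12.0923, 2.9023, 116.9000°)
go_straight(4.14): x += 4.14·cos θ, y += 4.14·sin θ → (-13.9653, 6.5944, 116.9000°)

(-13.9653, 6.5944, 116.9000°)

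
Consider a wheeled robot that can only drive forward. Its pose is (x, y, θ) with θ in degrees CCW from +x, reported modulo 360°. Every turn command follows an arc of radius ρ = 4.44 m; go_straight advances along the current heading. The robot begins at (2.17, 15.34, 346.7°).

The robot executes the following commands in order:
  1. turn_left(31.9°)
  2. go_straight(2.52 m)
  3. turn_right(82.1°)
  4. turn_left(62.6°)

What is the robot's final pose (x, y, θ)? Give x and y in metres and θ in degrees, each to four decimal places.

set_pose: (x, y, θ) = (2.1700, 15.3400, 346.7000°), ρ = 4.44
turn_left(31.9°): centre at ρ to the left, rotate +31.9° → (4.6076, 15.4528, 378.6000° ≡ 18.6000°)
go_straight(2.52): x += 2.52·cos θ, y += 2.52·sin θ → (6.9960, 16.2566, 18.6000°)
turn_right(82.1°): centre at ρ to the right, rotate −82.1° → (12.3857, 14.0296, -63.5000° ≡ 296.5000°)
turn_left(62.6°): centre at ρ to the left, rotate +62.6° → (16.2894, 11.5713, 359.1000°)

(16.2894, 11.5713, 359.1000°)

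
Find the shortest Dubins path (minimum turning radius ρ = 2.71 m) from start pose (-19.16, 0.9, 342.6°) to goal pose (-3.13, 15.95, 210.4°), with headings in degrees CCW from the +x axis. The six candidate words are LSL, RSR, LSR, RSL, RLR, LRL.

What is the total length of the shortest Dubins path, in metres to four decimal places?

Let ψ = atan2(Δy, Δx) = atan2(15.05, 16.03) = 43.1940° be the start→goal bearing.
Normalize: d = |goal − start| / ρ = 21.987801/2.71 = 8.113580, α = (θ_start − ψ) mod 360° = 299.4060° = 5.225621 rad, β = (θ_goal − ψ) mod 360° = 167.2060° = 2.918296 rad.
Common terms: sin α = -0.871162, cos α = 0.490995, sin β = 0.221446, cos β = -0.975173, cos(α−β) = -0.671721, d² = 65.830177. Work in radians in the unit-radius frame; every candidate has L = ρ·(t + p + q).
LSL: p² = 2 + d² − 2cos(α−β) + 2d(sin α − sin β) = 51.443691; p = √p² = 7.172426; φ = atan2(cos β − cos α, d + sin α − sin β) = -0.205868 rad; t = (φ − α) mod 2π = 0.851696 rad, q = (β − φ) mod 2π = 3.124164 rad → L = 2.71·(0.851696 + 7.172426 + 3.124164) = 2.71·11.148286 = 30.211855 m
RSR: p² = 2 + d² − 2cos(α−β) + 2d(sin β − sin α) = 86.903544; p = √p² = 9.322207; φ = atan2(cos α − cos β, d − sin α + sin β) = 0.157933 rad; t = (α − φ) mod 2π = 5.067688 rad, q = (φ − β) mod 2π = 3.522822 rad → L = 2.71·(5.067688 + 9.322207 + 3.522822) = 2.71·17.912718 = 48.543465 m
LSR: p² = d² − 2 + 2cos(α−β) + 2d(sin α + sin β) = 51.943686; p = √p² = 7.207197; φ = atan2(−cos α − cos β, d + sin α + sin β) − atan2(−2, p) = 0.335468 rad; t = (φ − α) mod 2π = 1.393032 rad, q = (φ − β) mod 2π = 3.700358 rad → L = 2.71·(1.393032 + 7.207197 + 3.700358) = 2.71·12.300587 = 33.334591 m
RSL: p² = d² − 2 + 2cos(α−β) − 2d(sin α + sin β) = 73.029784; p = √p² = 8.545747; φ = atan2(cos α + cos β, d − sin α − sin β) − atan2(2, p) = -0.285091 rad; t = (α − φ) mod 2π = 5.510712 rad, q = (β − φ) mod 2π = 3.203387 rad → L = 2.71·(5.510712 + 8.545747 + 3.203387) = 2.71·17.259846 = 46.774182 m
RLR: c = (6 − d² + 2cos(α−β) + 2d(sin α − sin β))/8 = -9.862943, |c| > 1 → infeasible
LRL: c = (6 − d² + 2cos(α−β) − 2d(sin α − sin β))/8 = -5.430461, |c| > 1 → infeasible
Shortest: LSL with L = 30.211855 m ≈ 30.2119 m

30.2119 m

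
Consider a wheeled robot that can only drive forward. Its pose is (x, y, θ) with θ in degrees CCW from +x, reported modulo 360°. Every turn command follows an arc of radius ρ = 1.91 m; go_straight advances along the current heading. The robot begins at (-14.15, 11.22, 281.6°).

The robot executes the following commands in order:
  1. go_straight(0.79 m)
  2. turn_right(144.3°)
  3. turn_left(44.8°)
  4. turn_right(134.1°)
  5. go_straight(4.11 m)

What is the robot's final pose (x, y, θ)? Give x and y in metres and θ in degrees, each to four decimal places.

(-17.2620, 15.4045, 48.0000°)

set_pose: (x, y, θ) = (-14.1500, 11.2200, 281.6000°), ρ = 1.91
go_straight(0.79): x += 0.79·cos θ, y += 0.79·sin θ → (-13.9911, 10.4461, 281.6000°)
turn_right(144.3°): centre at ρ to the right, rotate −144.3° → (-17.1574, 8.6584, 137.3000°)
turn_left(44.8°): centre at ρ to the left, rotate +44.8° → (-18.5227, 9.1634, 182.1000°)
turn_right(134.1°): centre at ρ to the right, rotate −134.1° → (-20.0121, 12.3502, 48.0000°)
go_straight(4.11): x += 4.11·cos θ, y += 4.11·sin θ → (-17.2620, 15.4045, 48.0000°)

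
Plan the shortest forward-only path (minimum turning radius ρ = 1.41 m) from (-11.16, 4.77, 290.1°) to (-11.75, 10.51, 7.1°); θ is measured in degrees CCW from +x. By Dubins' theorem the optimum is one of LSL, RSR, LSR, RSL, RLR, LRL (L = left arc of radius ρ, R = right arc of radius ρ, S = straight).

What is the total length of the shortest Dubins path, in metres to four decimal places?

Let ψ = atan2(Δy, Δx) = atan2(5.74, -0.59) = 95.8687° be the start→goal bearing.
Normalize: d = |goal − start| / ρ = 5.770243/1.41 = 4.092371, α = (θ_start − ψ) mod 360° = 194.2313° = 3.389976 rad, β = (θ_goal − ψ) mod 360° = 271.2313° = 4.733880 rad.
Common terms: sin α = -0.245837, cos α = -0.969311, sin β = -0.999769, cos β = 0.021489, cos(α−β) = 0.224951, d² = 16.747498. Work in radians in the unit-radius frame; every candidate has L = ρ·(t + p + q).
LSL: p² = 2 + d² − 2cos(α−β) + 2d(sin α − sin β) = 24.468332; p = √p² = 4.946547; φ = atan2(cos β − cos α, d + sin α − sin β) = 0.201665 rad; t = (φ − α) mod 2π = 3.094875 rad, q = (β − φ) mod 2π = 4.532214 rad → L = 1.41·(3.094875 + 4.946547 + 4.532214) = 1.41·12.573636 = 17.728827 m
RSR: p² = 2 + d² − 2cos(α−β) + 2d(sin β − sin α) = 12.126859; p = √p² = 3.482364; φ = atan2(cos α − cos β, d − sin α + sin β) = -0.288505 rad; t = (α − φ) mod 2π = 3.678481 rad, q = (φ − β) mod 2π = 1.260801 rad → L = 1.41·(3.678481 + 3.482364 + 1.260801) = 1.41·8.421646 = 11.874521 m
LSR: p² = d² − 2 + 2cos(α−β) + 2d(sin α + sin β) = 5.002433; p = √p² = 2.236612; φ = atan2(−cos α − cos β, d + sin α + sin β) − atan2(−2, p) = 1.051010 rad; t = (φ − α) mod 2π = 3.944219 rad, q = (φ − β) mod 2π = 2.600315 rad → L = 1.41·(3.944219 + 2.236612 + 2.600315) = 1.41·8.781146 = 12.381416 m
RSL: p² = d² − 2 + 2cos(α−β) − 2d(sin α + sin β) = 25.392366; p = √p² = 5.039084; φ = atan2(cos α + cos β, d − sin α − sin β) − atan2(2, p) = -0.553559 rad; t = (α − φ) mod 2π = 3.943536 rad, q = (β − φ) mod 2π = 5.287439 rad → L = 1.41·(3.943536 + 5.039084 + 5.287439) = 1.41·14.270059 = 20.120783 m
RLR: c = (6 − d² + 2cos(α−β) + 2d(sin α − sin β))/8 = -0.515857; p = 2π − arccos c = 4.170381 rad; φ = atan2(cos α − cos β, d − sin α + sin β) = -0.288505 rad; t = (α − φ + p/2) mod 2π = 5.763672 rad, q = (α − β − t + p) mod 2π = 3.345991 rad → L = 1.41·(5.763672 + 4.170381 + 3.345991) = 1.41·13.280043 = 18.724861 m
LRL: c = (6 − d² + 2cos(α−β) − 2d(sin α − sin β))/8 = -2.058541, |c| > 1 → infeasible
Shortest: RSR with L = 11.874521 m ≈ 11.8745 m

11.8745 m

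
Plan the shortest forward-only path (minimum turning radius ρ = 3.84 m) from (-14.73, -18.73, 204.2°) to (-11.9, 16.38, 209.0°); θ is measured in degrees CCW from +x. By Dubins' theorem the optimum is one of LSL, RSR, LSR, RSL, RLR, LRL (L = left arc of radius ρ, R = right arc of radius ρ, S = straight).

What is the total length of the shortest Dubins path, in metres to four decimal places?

Let ψ = atan2(Δy, Δx) = atan2(35.11, 2.83) = 85.3917° be the start→goal bearing.
Normalize: d = |goal − start| / ρ = 35.223870/3.84 = 9.172883, α = (θ_start − ψ) mod 360° = 118.8083° = 2.073596 rad, β = (θ_goal − ψ) mod 360° = 123.6083° = 2.157372 rad.
Common terms: sin α = 0.876237, cos α = -0.481881, sin β = 0.832841, cos β = -0.553512, cos(α−β) = 0.996493, d² = 84.141778. Work in radians in the unit-radius frame; every candidate has L = ρ·(t + p + q).
LSL: p² = 2 + d² − 2cos(α−β) + 2d(sin α − sin β) = 84.944922; p = √p² = 9.216557; φ = atan2(cos β − cos α, d + sin α − sin β) = -0.007772 rad; t = (φ − α) mod 2π = 4.201817 rad, q = (β − φ) mod 2π = 2.165144 rad → L = 3.84·(4.201817 + 9.216557 + 2.165144) = 3.84·15.583518 = 59.840709 m
RSR: p² = 2 + d² − 2cos(α−β) + 2d(sin β − sin α) = 83.352663; p = √p² = 9.129768; φ = atan2(cos α − cos β, d − sin α + sin β) = 0.007846 rad; t = (α − φ) mod 2π = 2.065750 rad, q = (φ − β) mod 2π = 4.133660 rad → L = 3.84·(2.065750 + 9.129768 + 4.133660) = 3.84·15.329177 = 58.864041 m
LSR: p² = d² − 2 + 2cos(α−β) + 2d(sin α + sin β) = 115.489108; p = √p² = 10.746586; φ = atan2(−cos α − cos β, d + sin α + sin β) − atan2(−2, p) = 0.278863 rad; t = (φ − α) mod 2π = 4.488452 rad, q = (φ − β) mod 2π = 4.404676 rad → L = 3.84·(4.488452 + 10.746586 + 4.404676) = 3.84·19.639714 = 75.416502 m
RSL: p² = d² − 2 + 2cos(α−β) − 2d(sin α + sin β) = 52.780419; p = √p² = 7.265013; φ = atan2(cos α + cos β, d − sin α − sin β) − atan2(2, p) = -0.406480 rad; t = (α − φ) mod 2π = 2.480076 rad, q = (β − φ) mod 2π = 2.563852 rad → L = 3.84·(2.480076 + 7.265013 + 2.563852) = 3.84·12.308941 = 47.266332 m
RLR: c = (6 − d² + 2cos(α−β) + 2d(sin α − sin β))/8 = -9.419083, |c| > 1 → infeasible
LRL: c = (6 − d² + 2cos(α−β) − 2d(sin α − sin β))/8 = -9.618115, |c| > 1 → infeasible
Shortest: RSL with L = 47.266332 m ≈ 47.2663 m

47.2663 m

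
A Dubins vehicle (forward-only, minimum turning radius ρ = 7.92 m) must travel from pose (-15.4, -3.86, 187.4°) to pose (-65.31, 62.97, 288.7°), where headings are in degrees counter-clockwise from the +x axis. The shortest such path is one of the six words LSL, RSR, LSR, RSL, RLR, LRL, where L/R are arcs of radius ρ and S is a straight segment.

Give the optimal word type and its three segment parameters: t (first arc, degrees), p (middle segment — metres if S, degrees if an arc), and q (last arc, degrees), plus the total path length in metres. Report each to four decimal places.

RSL: t = 75.8029°, p = 72.4306 m, q = 177.1029°, L = 107.3897 m

Let ψ = atan2(Δy, Δx) = atan2(66.83, -49.91) = 126.7531° be the start→goal bearing.
Normalize: d = |goal − start| / ρ = 83.410173/7.92 = 10.531588, α = (θ_start − ψ) mod 360° = 60.6469° = 1.058488 rad, β = (θ_goal − ψ) mod 360° = 161.9469° = 2.826506 rad.
Common terms: sin α = 0.871615, cos α = 0.490191, sin β = 0.309899, cos β = -0.950770, cos(α−β) = -0.195946, d² = 110.914336. Work in radians in the unit-radius frame; every candidate has L = ρ·(t + p + q).
LSL: p² = 2 + d² − 2cos(α−β) + 2d(sin α − sin β) = 125.137762; p = √p² = 11.186499; φ = atan2(cos β − cos α, d + sin α − sin β) = -0.129171 rad; t = (φ − α) mod 2π = 5.095526 rad, q = (β − φ) mod 2π = 2.955678 rad → L = 7.92·(5.095526 + 11.186499 + 2.955678) = 7.92·19.237703 = 152.362607 m
RSR: p² = 2 + d² − 2cos(α−β) + 2d(sin β − sin α) = 101.474695; p = √p² = 10.073465; φ = atan2(cos α − cos β, d − sin α + sin β) = 0.143538 rad; t = (α − φ) mod 2π = 0.914950 rad, q = (φ − β) mod 2π = 3.600217 rad → L = 7.92·(0.914950 + 10.073465 + 3.600217) = 7.92·14.588632 = 115.541963 m
LSR: p² = d² − 2 + 2cos(α−β) + 2d(sin α + sin β) = 133.408876; p = √p² = 11.550276; φ = atan2(−cos α − cos β, d + sin α + sin β) − atan2(−2, p) = 0.210757 rad; t = (φ − α) mod 2π = 5.435455 rad, q = (φ − β) mod 2π = 3.667436 rad → L = 7.92·(5.435455 + 11.550276 + 3.667436) = 7.92·20.653167 = 163.573086 m
RSL: p² = d² − 2 + 2cos(α−β) − 2d(sin α + sin β) = 83.636012; p = √p² = 9.145273; φ = atan2(cos α + cos β, d − sin α − sin β) − atan2(2, p) = -0.264522 rad; t = (α − φ) mod 2π = 1.323010 rad, q = (β − φ) mod 2π = 3.091028 rad → L = 7.92·(1.323010 + 9.145273 + 3.091028) = 7.92·13.559311 = 107.389742 m
RLR: c = (6 − d² + 2cos(α−β) + 2d(sin α − sin β))/8 = -11.684337, |c| > 1 → infeasible
LRL: c = (6 − d² + 2cos(α−β) − 2d(sin α − sin β))/8 = -14.642220, |c| > 1 → infeasible
Shortest: RSL with L = 107.389742 m ≈ 107.3897 m
Convert RSL to answer units (arcs ×180/π): t = 1.323010·180/π = 75.8029°, p = ρ·p = 7.92·9.145273 = 72.4306 m, q = 3.091028·180/π = 177.1029°, L = 107.3897 m.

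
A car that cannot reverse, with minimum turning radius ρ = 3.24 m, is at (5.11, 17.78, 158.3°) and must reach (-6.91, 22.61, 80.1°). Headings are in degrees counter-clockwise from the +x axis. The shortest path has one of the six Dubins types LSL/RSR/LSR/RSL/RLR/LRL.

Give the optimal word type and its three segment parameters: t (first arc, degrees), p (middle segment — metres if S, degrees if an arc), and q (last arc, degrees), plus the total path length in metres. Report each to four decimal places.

LSR: t = 15.9346°, p = 8.3233 m, q = 94.1346°, L = 14.5476 m

Let ψ = atan2(Δy, Δx) = atan2(4.83, -12.02) = 158.1082° be the start→goal bearing.
Normalize: d = |goal − start| / ρ = 12.954123/3.24 = 3.998186, α = (θ_start − ψ) mod 360° = 0.1918° = 0.003347 rad, β = (θ_goal − ψ) mod 360° = 281.9918° = 4.921685 rad.
Common terms: sin α = 0.003347, cos α = 0.999994, sin β = -0.978178, cos β = 0.207771, cos(α−β) = 0.204496, d² = 15.985492. Work in radians in the unit-radius frame; every candidate has L = ρ·(t + p + q).
LSL: p² = 2 + d² − 2cos(α−β) + 2d(sin α − sin β) = 25.425133; p = √p² = 5.042334; φ = atan2(cos β − cos α, d + sin α − sin β) = -0.157768 rad; t = (φ − α) mod 2π = 6.122070 rad, q = (β − φ) mod 2π = 5.079453 rad → L = 3.24·(6.122070 + 5.042334 + 5.079453) = 3.24·16.243857 = 52.630097 m
RSR: p² = 2 + d² − 2cos(α−β) + 2d(sin β − sin α) = 9.727867; p = √p² = 3.118953; φ = atan2(cos α − cos β, d − sin α + sin β) = 0.256817 rad; t = (α − φ) mod 2π = 6.029715 rad, q = (φ − β) mod 2π = 1.618318 rad → L = 3.24·(6.029715 + 3.118953 + 1.618318) = 3.24·10.766986 = 34.885033 m
LSR: p² = d² − 2 + 2cos(α−β) + 2d(sin α + sin β) = 6.599375; p = √p² = 2.568925; φ = atan2(−cos α − cos β, d + sin α + sin β) − atan2(−2, p) = 0.281459 rad; t = (φ − α) mod 2π = 0.278112 rad, q = (φ − β) mod 2π = 1.642959 rad → L = 3.24·(0.278112 + 2.568925 + 1.642959) = 3.24·4.489996 = 14.547587 m
RSL: p² = d² − 2 + 2cos(α−β) − 2d(sin α + sin β) = 22.189594; p = √p² = 4.710583; φ = atan2(cos α + cos β, d − sin α − sin β) − atan2(2, p) = -0.163260 rad; t = (α − φ) mod 2π = 0.166607 rad, q = (β − φ) mod 2π = 5.084945 rad → L = 3.24·(0.166607 + 4.710583 + 5.084945) = 3.24·9.962135 = 32.277318 m
RLR: c = (6 − d² + 2cos(α−β) + 2d(sin α − sin β))/8 = -0.215983; p = 2π − arccos c = 4.494690 rad; φ = atan2(cos α − cos β, d − sin α + sin β) = 0.256817 rad; t = (α − φ + p/2) mod 2π = 1.993875 rad, q = (α − β − t + p) mod 2π = 3.865663 rad → L = 3.24·(1.993875 + 4.494690 + 3.865663) = 3.24·10.354228 = 33.547698 m
LRL: c = (6 − d² + 2cos(α−β) − 2d(sin α − sin β))/8 = -2.178142, |c| > 1 → infeasible
Shortest: LSR with L = 14.547587 m ≈ 14.5476 m
Convert LSR to answer units (arcs ×180/π): t = 0.278112·180/π = 15.9346°, p = ρ·p = 3.24·2.568925 = 8.3233 m, q = 1.642959·180/π = 94.1346°, L = 14.5476 m.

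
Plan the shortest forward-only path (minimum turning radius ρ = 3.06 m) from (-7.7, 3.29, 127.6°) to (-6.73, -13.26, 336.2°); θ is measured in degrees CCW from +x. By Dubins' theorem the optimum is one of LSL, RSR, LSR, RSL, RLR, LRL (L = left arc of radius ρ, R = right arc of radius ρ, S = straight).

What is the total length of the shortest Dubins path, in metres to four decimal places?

Let ψ = atan2(Δy, Δx) = atan2(-16.55, 0.97) = -86.6457° be the start→goal bearing.
Normalize: d = |goal − start| / ρ = 16.578402/3.06 = 5.417778, α = (θ_start − ψ) mod 360° = 214.2457° = 3.739293 rad, β = (θ_goal − ψ) mod 360° = 62.8457° = 1.096865 rad.
Common terms: sin α = -0.562743, cos α = -0.826632, sin β = 0.889781, cos β = 0.456388, cos(α−β) = -0.877983, d² = 29.352322. Work in radians in the unit-radius frame; every candidate has L = ρ·(t + p + q).
LSL: p² = 2 + d² − 2cos(α−β) + 2d(sin α − sin β) = 17.369382; p = √p² = 4.167659; φ = atan2(cos β − cos α, d + sin α − sin β) = 0.312934 rad; t = (φ − α) mod 2π = 2.856826 rad, q = (β − φ) mod 2π = 0.783931 rad → L = 3.06·(2.856826 + 4.167659 + 0.783931) = 3.06·7.808416 = 23.893753 m
RSR: p² = 2 + d² − 2cos(α−β) + 2d(sin β − sin α) = 48.847193; p = √p² = 6.989077; φ = atan2(cos α − cos β, d − sin α + sin β) = -0.184622 rad; t = (α − φ) mod 2π = 3.923915 rad, q = (φ − β) mod 2π = 5.001699 rad → L = 3.06·(3.923915 + 6.989077 + 5.001699) = 3.06·15.914690 = 48.698953 m
LSR: p² = d² − 2 + 2cos(α−β) + 2d(sin α + sin β) = 29.139991; p = √p² = 5.398147; φ = atan2(−cos α − cos β, d + sin α + sin β) − atan2(−2, p) = 0.419177 rad; t = (φ − α) mod 2π = 2.963069 rad, q = (φ − β) mod 2π = 5.605497 rad → L = 3.06·(2.963069 + 5.398147 + 5.605497) = 3.06·13.966713 = 42.738143 m
RSL: p² = d² − 2 + 2cos(α−β) − 2d(sin α + sin β) = 22.052720; p = √p² = 4.696032; φ = atan2(cos α + cos β, d − sin α − sin β) − atan2(2, p) = -0.475226 rad; t = (α − φ) mod 2π = 4.214520 rad, q = (β − φ) mod 2π = 1.572091 rad → L = 3.06·(4.214520 + 4.696032 + 1.572091) = 3.06·10.482643 = 32.076888 m
RLR: c = (6 − d² + 2cos(α−β) + 2d(sin α − sin β))/8 = -5.105899, |c| > 1 → infeasible
LRL: c = (6 − d² + 2cos(α−β) − 2d(sin α − sin β))/8 = -1.171173, |c| > 1 → infeasible
Shortest: LSL with L = 23.893753 m ≈ 23.8938 m

23.8938 m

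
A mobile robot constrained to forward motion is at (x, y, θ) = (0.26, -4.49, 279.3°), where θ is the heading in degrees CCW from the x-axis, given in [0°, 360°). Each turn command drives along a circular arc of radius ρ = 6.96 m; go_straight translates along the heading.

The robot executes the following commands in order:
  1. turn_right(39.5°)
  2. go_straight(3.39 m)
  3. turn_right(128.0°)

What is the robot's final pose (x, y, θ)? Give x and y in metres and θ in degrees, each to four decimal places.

set_pose: (x, y, θ) = (0.2600, -4.4900, 279.3000°), ρ = 6.96
turn_right(39.5°): centre at ρ to the right, rotate −39.5° → (-0.5932, -9.1158, 239.8000°)
go_straight(3.39): x += 3.39·cos θ, y += 3.39·sin θ → (-2.2984, -12.0457, 239.8000°)
turn_right(128.0°): centre at ρ to the right, rotate −128.0° → (-14.7760, -11.1294, 111.8000°)

(-14.7760, -11.1294, 111.8000°)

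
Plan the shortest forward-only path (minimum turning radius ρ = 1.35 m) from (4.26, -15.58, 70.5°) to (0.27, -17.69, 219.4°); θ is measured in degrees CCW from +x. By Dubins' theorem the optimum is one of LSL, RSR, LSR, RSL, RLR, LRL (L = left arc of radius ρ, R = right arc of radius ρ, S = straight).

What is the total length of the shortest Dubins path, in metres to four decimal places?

7.6024 m

Let ψ = atan2(Δy, Δx) = atan2(-2.11, -3.99) = -152.1291° be the start→goal bearing.
Normalize: d = |goal − start| / ρ = 4.513557/1.35 = 3.343376, α = (θ_start − ψ) mod 360° = 222.6291° = 3.885611 rad, β = (θ_goal − ψ) mod 360° = 11.5291° = 0.201221 rad.
Common terms: sin α = -0.677250, cos α = -0.735753, sin β = 0.199866, cos β = 0.979823, cos(α−β) = -0.856267, d² = 11.178162. Work in radians in the unit-radius frame; every candidate has L = ρ·(t + p + q).
LSL: p² = 2 + d² − 2cos(α−β) + 2d(sin α − sin β) = 9.025638; p = √p² = 3.004270; φ = atan2(cos β − cos α, d + sin α − sin β) = 0.607779 rad; t = (φ − α) mod 2π = 3.005353 rad, q = (β − φ) mod 2π = 5.876627 rad → L = 1.35·(3.005353 + 3.004270 + 5.876627) = 1.35·11.886251 = 16.046438 m
RSR: p² = 2 + d² − 2cos(α−β) + 2d(sin β − sin α) = 20.755754; p = √p² = 4.555848; φ = atan2(cos α − cos β, d − sin α + sin β) = -0.386086 rad; t = (α − φ) mod 2π = 4.271698 rad, q = (φ − β) mod 2π = 5.695878 rad → L = 1.35·(4.271698 + 4.555848 + 5.695878) = 1.35·14.523424 = 19.606622 m
LSR: p² = d² − 2 + 2cos(α−β) + 2d(sin α + sin β) = 4.273479; p = √p² = 2.067240; φ = atan2(−cos α − cos β, d + sin α + sin β) − atan2(−2, p) = 0.683912 rad; t = (φ − α) mod 2π = 3.081486 rad, q = (φ − β) mod 2π = 0.482691 rad → L = 1.35·(3.081486 + 2.067240 + 0.482691) = 1.35·5.631416 = 7.602412 m
RSL: p² = d² − 2 + 2cos(α−β) − 2d(sin α + sin β) = 10.657776; p = √p² = 3.264625; φ = atan2(cos α + cos β, d − sin α − sin β) − atan2(2, p) = -0.485860 rad; t = (α − φ) mod 2π = 4.371471 rad, q = (β − φ) mod 2π = 0.687081 rad → L = 1.35·(4.371471 + 3.264625 + 0.687081) = 1.35·8.323177 = 11.236288 m
RLR: c = (6 − d² + 2cos(α−β) + 2d(sin α − sin β))/8 = -1.594469, |c| > 1 → infeasible
LRL: c = (6 − d² + 2cos(α−β) − 2d(sin α − sin β))/8 = -0.128205; p = 2π − arccos c = 4.583830 rad; φ = atan2(cos β − cos α, d + sin α − sin β) = 0.607779 rad; t = (φ − α + p/2) mod 2π = 5.297269 rad, q = (β − α − t + p) mod 2π = 1.885357 rad → L = 1.35·(5.297269 + 4.583830 + 1.885357) = 1.35·11.766456 = 15.884716 m
Shortest: LSR with L = 7.602412 m ≈ 7.6024 m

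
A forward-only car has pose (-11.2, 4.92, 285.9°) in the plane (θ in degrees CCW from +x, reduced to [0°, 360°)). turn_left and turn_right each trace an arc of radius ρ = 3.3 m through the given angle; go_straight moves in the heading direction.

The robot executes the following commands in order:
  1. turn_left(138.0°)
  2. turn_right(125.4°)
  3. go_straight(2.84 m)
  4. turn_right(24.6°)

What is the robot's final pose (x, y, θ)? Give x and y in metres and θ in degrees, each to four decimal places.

(2.5482, 0.6491, 273.9000°)

set_pose: (x, y, θ) = (-11.2000, 4.9200, 285.9000°), ρ = 3.3
turn_left(138.0°): centre at ρ to the left, rotate +138.0° → (-5.0628, 4.3723, 423.9000° ≡ 63.9000°)
turn_right(125.4°): centre at ρ to the right, rotate −125.4° → (0.8008, 4.4951, -61.5000° ≡ 298.5000°)
go_straight(2.84): x += 2.84·cos θ, y += 2.84·sin θ → (2.1560, 1.9993, 298.5000°)
turn_right(24.6°): centre at ρ to the right, rotate −24.6° → (2.5482, 0.6491, 273.9000°)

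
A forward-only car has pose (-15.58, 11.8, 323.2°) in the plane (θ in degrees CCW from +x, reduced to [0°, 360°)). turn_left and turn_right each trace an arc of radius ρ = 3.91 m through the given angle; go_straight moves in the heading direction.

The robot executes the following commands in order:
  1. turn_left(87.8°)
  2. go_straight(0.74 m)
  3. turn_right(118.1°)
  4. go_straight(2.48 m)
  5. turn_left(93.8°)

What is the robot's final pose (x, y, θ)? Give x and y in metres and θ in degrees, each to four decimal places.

set_pose: (x, y, θ) = (-15.5800, 11.8000, 323.2000°), ρ = 3.91
turn_left(87.8°): centre at ρ to the left, rotate +87.8° → (-10.1992, 12.4702, 411.0000° ≡ 51.0000°)
go_straight(0.74): x += 0.74·cos θ, y += 0.74·sin θ → (-9.7335, 13.0453, 51.0000°)
turn_right(118.1°): centre at ρ to the right, rotate −118.1° → (-3.0930, 12.1061, -67.1000° ≡ 292.9000°)
go_straight(2.48): x += 2.48·cos θ, y += 2.48·sin θ → (-2.1280, 9.8216, 292.9000°)
turn_left(93.8°): centre at ρ to the left, rotate +93.8° → (3.2307, 7.8500, 386.7000° ≡ 26.7000°)

(3.2307, 7.8500, 26.7000°)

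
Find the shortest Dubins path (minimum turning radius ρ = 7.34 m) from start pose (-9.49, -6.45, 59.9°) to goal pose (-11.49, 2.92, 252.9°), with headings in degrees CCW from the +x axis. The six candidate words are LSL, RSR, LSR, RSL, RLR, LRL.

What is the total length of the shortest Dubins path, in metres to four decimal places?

Let ψ = atan2(Δy, Δx) = atan2(9.37, -2.00) = 102.0488° be the start→goal bearing.
Normalize: d = |goal − start| / ρ = 9.581070/7.34 = 1.305323, α = (θ_start − ψ) mod 360° = 317.8512° = 5.547550 rad, β = (θ_goal − ψ) mod 360° = 150.8512° = 2.632850 rad.
Common terms: sin α = -0.671059, cos α = 0.741404, sin β = 0.487080, cos β = -0.873358, cos(α−β) = -0.974370, d² = 1.703868. Work in radians in the unit-radius frame; every candidate has L = ρ·(t + p + q).
LSL: p² = 2 + d² − 2cos(α−β) + 2d(sin α − sin β) = 2.629120; p = √p² = 1.621456; φ = atan2(cos β − cos α, d + sin α − sin β) = -1.479898 rad; t = (φ − α) mod 2π = 5.538923 rad, q = (β − φ) mod 2π = 4.112748 rad → L = 7.34·(5.538923 + 1.621456 + 4.112748) = 7.34·11.273127 = 82.744750 m
RSR: p² = 2 + d² − 2cos(α−β) + 2d(sin β − sin α) = 8.676096; p = √p² = 2.945521; φ = atan2(cos α − cos β, d − sin α + sin β) = 0.580222 rad; t = (α − φ) mod 2π = 4.967328 rad, q = (φ − β) mod 2π = 4.230557 rad → L = 7.34·(4.967328 + 2.945521 + 4.230557) = 7.34·12.143407 = 89.132604 m
LSR: p² = d² − 2 + 2cos(α−β) + 2d(sin α + sin β) = -2.725176 < 0 → infeasible
RSL: p² = d² − 2 + 2cos(α−β) − 2d(sin α + sin β) = -1.764569 < 0 → infeasible
RLR: c = (6 − d² + 2cos(α−β) + 2d(sin α − sin β))/8 = -0.084512; p = 2π − arccos c = 4.627776 rad; φ = atan2(cos α − cos β, d − sin α + sin β) = 0.580222 rad; t = (α − φ + p/2) mod 2π = 0.998031 rad, q = (α − β − t + p) mod 2π = 0.261260 rad → L = 7.34·(0.998031 + 4.627776 + 0.261260) = 7.34·5.887067 = 43.211069 m
LRL: c = (6 − d² + 2cos(α−β) − 2d(sin α − sin β))/8 = 0.671360; p = 2π − arccos c = 5.448431 rad; φ = atan2(cos β − cos α, d + sin α − sin β) = -1.479898 rad; t = (φ − α + p/2) mod 2π = 1.979953 rad, q = (β − α − t + p) mod 2π = 0.553778 rad → L = 7.34·(1.979953 + 5.448431 + 0.553778) = 7.34·7.982163 = 58.589075 m
Shortest: RLR with L = 43.211069 m ≈ 43.2111 m

43.2111 m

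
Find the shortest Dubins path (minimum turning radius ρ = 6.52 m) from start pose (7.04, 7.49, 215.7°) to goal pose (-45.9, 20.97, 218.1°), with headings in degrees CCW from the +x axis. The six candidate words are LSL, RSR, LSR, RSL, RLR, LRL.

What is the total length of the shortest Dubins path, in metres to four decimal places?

56.3889 m

Let ψ = atan2(Δy, Δx) = atan2(13.48, -52.94) = 165.7145° be the start→goal bearing.
Normalize: d = |goal − start| / ρ = 54.629241/6.52 = 8.378718, α = (θ_start − ψ) mod 360° = 49.9855° = 0.872412 rad, β = (θ_goal − ψ) mod 360° = 52.3855° = 0.914300 rad.
Common terms: sin α = 0.765882, cos α = 0.642981, sin β = 0.792136, cos β = 0.610345, cos(α−β) = 0.999123, d² = 70.202915. Work in radians in the unit-radius frame; every candidate has L = ρ·(t + p + q).
LSL: p² = 2 + d² − 2cos(α−β) + 2d(sin α − sin β) = 69.764729; p = √p² = 8.352528; φ = atan2(cos β − cos α, d + sin α − sin β) = -0.003907 rad; t = (φ − α) mod 2π = 5.406866 rad, q = (β − φ) mod 2π = 0.918207 rad → L = 6.52·(5.406866 + 8.352528 + 0.918207) = 6.52·14.677602 = 95.697962 m
RSR: p² = 2 + d² − 2cos(α−β) + 2d(sin β − sin α) = 70.644610; p = √p² = 8.405035; φ = atan2(cos α − cos β, d − sin α + sin β) = 0.003883 rad; t = (α − φ) mod 2π = 0.868529 rad, q = (φ − β) mod 2π = 5.372768 rad → L = 6.52·(0.868529 + 8.405035 + 5.372768) = 6.52·14.646332 = 95.494086 m
LSR: p² = d² − 2 + 2cos(α−β) + 2d(sin α + sin β) = 96.309541; p = √p² = 9.813742; φ = atan2(−cos α − cos β, d + sin α + sin β) − atan2(−2, p) = 0.075575 rad; t = (φ − α) mod 2π = 5.486348 rad, q = (φ − β) mod 2π = 5.444460 rad → L = 6.52·(5.486348 + 9.813742 + 5.444460) = 6.52·20.744550 = 135.254469 m
RSL: p² = d² − 2 + 2cos(α−β) − 2d(sin α + sin β) = 44.092780; p = √p² = 6.640239; φ = atan2(cos α + cos β, d − sin α − sin β) − atan2(2, p) = -0.110826 rad; t = (α − φ) mod 2π = 0.983238 rad, q = (β − φ) mod 2π = 1.025126 rad → L = 6.52·(0.983238 + 6.640239 + 1.025126) = 6.52·8.648603 = 56.388892 m
RLR: c = (6 − d² + 2cos(α−β) + 2d(sin α − sin β))/8 = -7.830576, |c| > 1 → infeasible
LRL: c = (6 − d² + 2cos(α−β) − 2d(sin α − sin β))/8 = -7.720591, |c| > 1 → infeasible
Shortest: RSL with L = 56.388892 m ≈ 56.3889 m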